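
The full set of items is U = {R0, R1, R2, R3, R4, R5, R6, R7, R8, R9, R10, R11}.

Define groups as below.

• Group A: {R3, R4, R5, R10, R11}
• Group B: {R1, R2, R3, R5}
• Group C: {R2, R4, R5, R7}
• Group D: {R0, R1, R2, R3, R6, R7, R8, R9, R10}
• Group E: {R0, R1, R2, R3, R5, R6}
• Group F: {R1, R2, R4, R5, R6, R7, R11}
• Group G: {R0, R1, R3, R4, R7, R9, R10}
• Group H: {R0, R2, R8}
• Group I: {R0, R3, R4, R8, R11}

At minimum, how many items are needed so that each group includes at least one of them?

2

Take T = {R2, R3}. Each listed group contains at least one of these, so T is a hitting set of size 2.
The groups A, H are pairwise disjoint, so any hitting set needs a separate item for each — at least 2. Hence 2 is optimal.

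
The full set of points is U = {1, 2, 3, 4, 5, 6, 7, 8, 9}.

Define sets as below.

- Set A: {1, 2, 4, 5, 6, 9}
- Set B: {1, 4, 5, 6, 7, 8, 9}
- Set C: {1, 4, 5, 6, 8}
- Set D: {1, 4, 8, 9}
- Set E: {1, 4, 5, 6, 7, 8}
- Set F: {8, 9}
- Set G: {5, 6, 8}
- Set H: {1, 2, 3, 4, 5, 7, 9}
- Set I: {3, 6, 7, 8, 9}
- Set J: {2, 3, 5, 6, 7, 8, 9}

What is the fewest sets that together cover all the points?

C and J together: C ∪ J = {1, 2, 3, 4, 5, 6, 7, 8, 9} — every point is covered.
No single set has all 9 points (the largest, B, has 7), so 2 is optimal.

2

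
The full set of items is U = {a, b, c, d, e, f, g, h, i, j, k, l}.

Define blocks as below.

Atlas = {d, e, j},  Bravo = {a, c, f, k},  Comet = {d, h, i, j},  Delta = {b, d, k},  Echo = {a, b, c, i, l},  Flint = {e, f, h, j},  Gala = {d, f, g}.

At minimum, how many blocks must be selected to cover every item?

Take {Delta, Echo, Flint, Gala}. Their union is {a, b, c, d, e, f, g, h, i, j, k, l}, which is all 12 items.
No 3 of the 7 blocks cover everything (all 35 combinations miss at least one item), so 4 is optimal.

4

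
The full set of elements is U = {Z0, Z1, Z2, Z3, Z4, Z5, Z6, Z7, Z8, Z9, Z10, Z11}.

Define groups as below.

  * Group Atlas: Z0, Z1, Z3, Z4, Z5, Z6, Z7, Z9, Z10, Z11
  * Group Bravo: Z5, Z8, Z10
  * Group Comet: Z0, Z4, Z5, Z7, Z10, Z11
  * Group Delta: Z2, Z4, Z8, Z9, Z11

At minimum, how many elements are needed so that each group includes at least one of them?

2

The 2 elements {Z0, Z8} hit every group.
No single element lies in every group, so at least 2 are needed and 2 is optimal.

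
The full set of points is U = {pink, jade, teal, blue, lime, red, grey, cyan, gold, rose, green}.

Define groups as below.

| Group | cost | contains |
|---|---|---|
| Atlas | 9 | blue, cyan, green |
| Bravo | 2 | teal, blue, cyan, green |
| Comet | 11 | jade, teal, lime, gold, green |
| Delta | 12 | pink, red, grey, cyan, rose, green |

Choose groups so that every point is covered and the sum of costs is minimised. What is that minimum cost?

Bravo, Comet, Delta together cover every point (Bravo ∪ Comet ∪ Delta = {pink, jade, teal, blue, lime, red, grey, cyan, gold, rose, green}); total cost 2 + 11 + 12 = 25.
No covering selection has total cost below 25.

25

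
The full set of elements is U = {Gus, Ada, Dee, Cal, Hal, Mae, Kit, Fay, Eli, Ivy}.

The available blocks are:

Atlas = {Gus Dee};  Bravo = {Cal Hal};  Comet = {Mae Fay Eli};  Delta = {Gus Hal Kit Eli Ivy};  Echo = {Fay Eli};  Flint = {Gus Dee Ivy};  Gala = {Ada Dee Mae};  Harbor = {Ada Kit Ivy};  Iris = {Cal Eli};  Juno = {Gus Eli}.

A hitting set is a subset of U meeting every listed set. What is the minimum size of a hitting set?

4

H = {Gus, Ada, Cal, Eli} meets every block (each contains at least one member of H), and |H| = 4.
The blocks Atlas, Bravo, Echo, Harbor are pairwise disjoint, so any hitting set needs a separate element for each — at least 4. Hence 4 is optimal.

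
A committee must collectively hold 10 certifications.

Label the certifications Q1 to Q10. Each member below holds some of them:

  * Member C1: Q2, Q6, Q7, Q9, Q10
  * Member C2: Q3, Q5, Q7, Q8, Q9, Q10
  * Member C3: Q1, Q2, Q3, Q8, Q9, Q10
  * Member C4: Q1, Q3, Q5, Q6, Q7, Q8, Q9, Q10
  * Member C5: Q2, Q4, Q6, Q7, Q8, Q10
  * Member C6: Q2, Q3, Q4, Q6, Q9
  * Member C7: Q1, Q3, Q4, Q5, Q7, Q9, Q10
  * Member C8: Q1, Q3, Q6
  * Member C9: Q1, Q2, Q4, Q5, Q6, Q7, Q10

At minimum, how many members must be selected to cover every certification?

C4 and C6 together: C4 ∪ C6 = {Q1, Q2, Q3, Q4, Q5, Q6, Q7, Q8, Q9, Q10} — every certification is covered.
No single member has all 10 certifications (the largest, C4, has 8), so 2 is optimal.

2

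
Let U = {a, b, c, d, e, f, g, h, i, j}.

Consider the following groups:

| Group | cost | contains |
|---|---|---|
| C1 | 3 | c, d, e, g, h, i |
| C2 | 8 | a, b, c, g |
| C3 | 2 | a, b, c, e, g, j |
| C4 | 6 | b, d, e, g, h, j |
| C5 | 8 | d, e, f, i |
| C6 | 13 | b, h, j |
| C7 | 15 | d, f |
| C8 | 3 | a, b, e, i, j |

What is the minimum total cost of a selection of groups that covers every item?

13

C1, C3, C5 together cover every item (C1 ∪ C3 ∪ C5 = {a, b, c, d, e, f, g, h, i, j}); total cost 3 + 2 + 8 = 13.
No covering selection has total cost below 13.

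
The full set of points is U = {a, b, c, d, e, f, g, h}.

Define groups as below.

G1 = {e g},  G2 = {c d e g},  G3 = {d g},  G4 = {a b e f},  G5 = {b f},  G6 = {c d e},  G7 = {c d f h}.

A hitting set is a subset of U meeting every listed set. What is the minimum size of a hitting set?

3

T = {c, f, g} meets every group (each contains at least one member of T), and |T| = 3.
No choice of 2 points meets every group, so 3 is the minimum.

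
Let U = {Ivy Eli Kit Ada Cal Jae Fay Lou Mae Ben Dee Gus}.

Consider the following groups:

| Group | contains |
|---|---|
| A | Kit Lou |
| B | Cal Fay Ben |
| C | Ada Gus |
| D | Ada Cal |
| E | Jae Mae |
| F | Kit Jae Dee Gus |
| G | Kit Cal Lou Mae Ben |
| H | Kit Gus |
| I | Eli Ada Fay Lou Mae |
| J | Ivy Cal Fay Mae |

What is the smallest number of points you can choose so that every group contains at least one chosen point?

T = {Kit, Ada, Cal, Mae} meets every group (each contains at least one member of T), and |T| = 4.
The groups A, B, C, E are pairwise disjoint, so any hitting set needs a separate point for each — at least 4. Hence 4 is optimal.

4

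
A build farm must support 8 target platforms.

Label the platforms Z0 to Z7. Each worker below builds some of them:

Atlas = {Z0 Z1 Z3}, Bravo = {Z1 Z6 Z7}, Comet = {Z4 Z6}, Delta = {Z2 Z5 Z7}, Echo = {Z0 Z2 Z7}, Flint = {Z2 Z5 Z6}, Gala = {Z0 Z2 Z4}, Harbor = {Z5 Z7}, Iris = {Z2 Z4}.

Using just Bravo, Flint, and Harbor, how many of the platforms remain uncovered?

3

Union of Bravo, Flint, Harbor = {Z1, Z2, Z5, Z6, Z7}.
Not covered: Z0, Z3, Z4 — 3 platforms.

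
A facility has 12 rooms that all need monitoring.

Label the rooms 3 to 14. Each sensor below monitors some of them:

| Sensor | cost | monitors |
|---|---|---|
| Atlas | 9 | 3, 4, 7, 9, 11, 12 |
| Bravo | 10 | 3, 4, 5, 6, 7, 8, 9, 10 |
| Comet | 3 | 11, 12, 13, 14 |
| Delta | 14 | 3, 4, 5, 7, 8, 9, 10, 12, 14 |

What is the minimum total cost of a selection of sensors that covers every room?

13

Bravo, Comet together cover every room (Bravo ∪ Comet = {3, 4, 5, 6, 7, 8, 9, 10, 11, 12, 13, 14}); total cost 10 + 3 = 13.
No covering selection has total cost below 13.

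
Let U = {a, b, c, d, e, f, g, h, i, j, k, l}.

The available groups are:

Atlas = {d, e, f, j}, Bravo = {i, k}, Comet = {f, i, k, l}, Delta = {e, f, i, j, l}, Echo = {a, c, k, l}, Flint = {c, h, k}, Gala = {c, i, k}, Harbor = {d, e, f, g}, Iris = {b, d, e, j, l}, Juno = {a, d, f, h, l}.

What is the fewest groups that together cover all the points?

Gala and Harbor and Iris and Juno together: Gala ∪ Harbor ∪ Iris ∪ Juno = {a, b, c, d, e, f, g, h, i, j, k, l} — every point is covered.
Only Iris contains b, so Iris is forced; the remaining 7 points need at least 3 more groups (each remaining group adds at most 3) — so at least 4 groups are needed, and 4 is optimal.

4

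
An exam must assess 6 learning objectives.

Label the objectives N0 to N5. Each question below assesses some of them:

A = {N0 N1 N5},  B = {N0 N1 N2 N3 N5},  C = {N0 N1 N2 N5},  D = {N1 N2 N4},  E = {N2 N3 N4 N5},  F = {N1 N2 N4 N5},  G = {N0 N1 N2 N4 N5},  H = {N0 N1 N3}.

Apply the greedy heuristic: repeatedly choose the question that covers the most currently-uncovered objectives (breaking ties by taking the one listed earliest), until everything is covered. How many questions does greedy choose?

Greedy: pick B (covers 5 new) → pick D (covers 1 new). Total picks: 2.

2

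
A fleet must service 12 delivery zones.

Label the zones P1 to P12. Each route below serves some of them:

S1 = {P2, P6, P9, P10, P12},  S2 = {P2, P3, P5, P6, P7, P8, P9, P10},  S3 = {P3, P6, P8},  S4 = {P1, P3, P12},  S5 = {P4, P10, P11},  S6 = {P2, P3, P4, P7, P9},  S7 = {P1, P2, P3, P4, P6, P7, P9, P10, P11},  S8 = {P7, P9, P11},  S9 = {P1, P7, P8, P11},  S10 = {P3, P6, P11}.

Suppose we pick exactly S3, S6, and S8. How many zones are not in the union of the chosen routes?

4

Union of S3, S6, S8 = {P2, P3, P4, P6, P7, P8, P9, P11}.
Not covered: P1, P5, P10, P12 — 4 zones.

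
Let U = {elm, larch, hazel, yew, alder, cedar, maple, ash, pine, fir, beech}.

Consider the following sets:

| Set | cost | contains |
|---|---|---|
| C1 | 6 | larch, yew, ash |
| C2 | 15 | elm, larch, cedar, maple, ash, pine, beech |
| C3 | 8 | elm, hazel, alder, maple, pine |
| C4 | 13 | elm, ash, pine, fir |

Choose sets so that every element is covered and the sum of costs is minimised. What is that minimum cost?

C1, C2, C3, C4 together cover every element (C1 ∪ C2 ∪ C3 ∪ C4 = {elm, larch, hazel, yew, alder, cedar, maple, ash, pine, fir, beech}); total cost 6 + 15 + 8 + 13 = 42.
No covering selection has total cost below 42.

42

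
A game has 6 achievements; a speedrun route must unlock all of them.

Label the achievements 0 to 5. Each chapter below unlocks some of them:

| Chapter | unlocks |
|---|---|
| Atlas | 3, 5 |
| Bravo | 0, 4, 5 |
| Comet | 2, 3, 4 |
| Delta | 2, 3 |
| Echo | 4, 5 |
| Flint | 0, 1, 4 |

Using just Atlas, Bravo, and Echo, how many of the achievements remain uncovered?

Union of Atlas, Bravo, Echo = {0, 3, 4, 5}.
Not covered: 1, 2 — 2 achievements.

2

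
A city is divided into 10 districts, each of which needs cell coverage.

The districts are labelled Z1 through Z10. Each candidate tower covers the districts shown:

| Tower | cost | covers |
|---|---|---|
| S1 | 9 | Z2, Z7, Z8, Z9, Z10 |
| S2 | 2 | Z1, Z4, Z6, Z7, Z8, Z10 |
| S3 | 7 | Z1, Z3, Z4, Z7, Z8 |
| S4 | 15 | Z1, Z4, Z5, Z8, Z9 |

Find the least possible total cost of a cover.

S1, S2, S3, S4 together cover every district (S1 ∪ S2 ∪ S3 ∪ S4 = {Z1, Z2, Z3, Z4, Z5, Z6, Z7, Z8, Z9, Z10}); total cost 9 + 2 + 7 + 15 = 33.
No covering selection has total cost below 33.

33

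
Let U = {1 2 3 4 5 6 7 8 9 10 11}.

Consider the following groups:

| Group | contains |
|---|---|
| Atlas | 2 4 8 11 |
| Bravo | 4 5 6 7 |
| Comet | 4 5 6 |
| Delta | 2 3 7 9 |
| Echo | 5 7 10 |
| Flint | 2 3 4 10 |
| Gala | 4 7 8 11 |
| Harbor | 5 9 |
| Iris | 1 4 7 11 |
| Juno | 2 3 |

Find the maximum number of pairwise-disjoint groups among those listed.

3

Gala, Harbor, Juno are pairwise disjoint (Gala={4,7,8,11}; Harbor={5,9}; Juno={2,3}).
Every remaining group overlaps one of these, and no 4 of the listed groups are pairwise disjoint, so 3 is the maximum.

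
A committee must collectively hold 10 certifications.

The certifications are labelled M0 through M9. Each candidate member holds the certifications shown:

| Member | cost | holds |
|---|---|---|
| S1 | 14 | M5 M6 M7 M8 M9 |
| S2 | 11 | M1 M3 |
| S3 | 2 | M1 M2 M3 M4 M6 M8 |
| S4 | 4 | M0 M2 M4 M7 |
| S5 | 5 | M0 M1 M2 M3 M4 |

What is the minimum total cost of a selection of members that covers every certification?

S1, S5 together cover every certification (S1 ∪ S5 = {M0, M1, M2, M3, M4, M5, M6, M7, M8, M9}); total cost 14 + 5 = 19.
The greedy pick S3, S4, S1 costs 20; no covering selection beats 19.

19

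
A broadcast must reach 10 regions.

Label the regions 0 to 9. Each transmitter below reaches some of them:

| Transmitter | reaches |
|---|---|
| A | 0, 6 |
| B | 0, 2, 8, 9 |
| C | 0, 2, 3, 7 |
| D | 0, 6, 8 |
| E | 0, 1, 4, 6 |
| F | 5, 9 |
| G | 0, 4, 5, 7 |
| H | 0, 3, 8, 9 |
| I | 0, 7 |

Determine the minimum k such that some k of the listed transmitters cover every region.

4

C and E and G and H together: C ∪ E ∪ G ∪ H = {0, 1, 2, 3, 4, 5, 6, 7, 8, 9} — every region is covered.
No 3 of the 9 transmitters cover everything (all 84 combinations miss at least one region), so 4 is optimal.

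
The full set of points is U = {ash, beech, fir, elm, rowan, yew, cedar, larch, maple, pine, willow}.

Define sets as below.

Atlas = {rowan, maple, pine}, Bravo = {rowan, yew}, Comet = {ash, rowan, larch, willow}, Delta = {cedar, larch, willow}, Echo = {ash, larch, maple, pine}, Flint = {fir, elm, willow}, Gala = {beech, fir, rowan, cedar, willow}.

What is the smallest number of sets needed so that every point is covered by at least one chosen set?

4

Take {Bravo, Echo, Flint, Gala}. Their union is {ash, beech, fir, elm, rowan, yew, cedar, larch, maple, pine, willow}, which is all 11 points.
Only Bravo contains yew, so Bravo is forced; the remaining 9 points need at least 3 more sets (each remaining set adds at most 4) — so at least 4 sets are needed, and 4 is optimal.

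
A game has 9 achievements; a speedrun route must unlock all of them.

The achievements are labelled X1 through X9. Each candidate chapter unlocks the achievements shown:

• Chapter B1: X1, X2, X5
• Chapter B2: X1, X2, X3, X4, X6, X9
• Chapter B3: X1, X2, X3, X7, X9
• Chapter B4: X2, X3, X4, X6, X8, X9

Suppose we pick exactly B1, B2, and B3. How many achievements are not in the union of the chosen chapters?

1

Union of B1, B2, B3 = {X1, X2, X3, X4, X5, X6, X7, X9}.
Not covered: X8 — 1 achievement.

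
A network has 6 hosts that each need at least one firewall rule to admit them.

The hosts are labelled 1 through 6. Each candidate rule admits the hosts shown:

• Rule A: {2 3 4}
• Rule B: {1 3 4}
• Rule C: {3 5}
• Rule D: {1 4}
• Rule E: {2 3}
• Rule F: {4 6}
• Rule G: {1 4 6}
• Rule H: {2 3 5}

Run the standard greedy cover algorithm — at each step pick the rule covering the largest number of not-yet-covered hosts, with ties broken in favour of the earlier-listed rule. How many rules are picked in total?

Greedy: pick A (covers 3 new) → pick G (covers 2 new) → pick C (covers 1 new). Total picks: 3.
(The true minimum cover uses only 2 rules, so greedy is not optimal here.)

3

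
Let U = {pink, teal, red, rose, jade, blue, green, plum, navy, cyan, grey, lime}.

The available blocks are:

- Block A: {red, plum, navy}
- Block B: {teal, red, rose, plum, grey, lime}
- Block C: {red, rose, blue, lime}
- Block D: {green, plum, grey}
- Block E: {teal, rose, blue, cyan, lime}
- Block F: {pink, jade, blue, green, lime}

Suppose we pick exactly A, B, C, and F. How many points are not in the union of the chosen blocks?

Union of A, B, C, F = {pink, teal, red, rose, jade, blue, green, plum, navy, grey, lime}.
Not covered: cyan — 1 point.

1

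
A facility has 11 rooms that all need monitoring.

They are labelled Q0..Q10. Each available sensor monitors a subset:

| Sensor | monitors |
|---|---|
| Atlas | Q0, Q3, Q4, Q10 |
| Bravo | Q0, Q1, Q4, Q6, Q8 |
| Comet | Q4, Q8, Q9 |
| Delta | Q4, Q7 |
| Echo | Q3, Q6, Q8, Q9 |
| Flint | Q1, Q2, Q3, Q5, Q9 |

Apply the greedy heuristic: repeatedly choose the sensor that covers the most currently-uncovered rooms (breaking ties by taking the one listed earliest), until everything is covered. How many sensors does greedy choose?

4

Greedy: pick Bravo (covers 5 new) → pick Flint (covers 4 new) → pick Atlas (covers 1 new) → pick Delta (covers 1 new). Total picks: 4.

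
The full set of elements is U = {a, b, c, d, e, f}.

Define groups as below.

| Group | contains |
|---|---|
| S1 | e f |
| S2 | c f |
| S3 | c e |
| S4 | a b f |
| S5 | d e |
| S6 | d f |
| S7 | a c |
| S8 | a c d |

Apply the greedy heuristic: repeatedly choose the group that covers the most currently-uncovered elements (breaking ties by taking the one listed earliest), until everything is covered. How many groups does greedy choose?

Greedy: pick S4 (covers 3 new) → pick S3 (covers 2 new) → pick S5 (covers 1 new). Total picks: 3.

3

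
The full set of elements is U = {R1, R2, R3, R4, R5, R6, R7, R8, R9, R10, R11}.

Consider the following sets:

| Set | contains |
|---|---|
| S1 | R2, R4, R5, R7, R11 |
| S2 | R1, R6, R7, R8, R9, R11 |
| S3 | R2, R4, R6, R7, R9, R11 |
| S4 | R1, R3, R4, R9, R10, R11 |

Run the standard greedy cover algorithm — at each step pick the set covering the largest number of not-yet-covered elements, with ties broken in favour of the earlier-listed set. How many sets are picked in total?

Greedy: pick S2 (covers 6 new) → pick S1 (covers 3 new) → pick S4 (covers 2 new). Total picks: 3.

3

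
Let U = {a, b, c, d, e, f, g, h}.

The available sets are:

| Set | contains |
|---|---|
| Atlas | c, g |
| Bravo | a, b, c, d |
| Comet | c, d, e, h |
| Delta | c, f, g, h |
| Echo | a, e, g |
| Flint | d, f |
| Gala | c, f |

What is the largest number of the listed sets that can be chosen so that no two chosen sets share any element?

Echo, Gala are pairwise disjoint (Echo={a,e,g}; Gala={c,f}).
Every remaining set overlaps one of these, and no 3 of the listed sets are pairwise disjoint, so 2 is the maximum.

2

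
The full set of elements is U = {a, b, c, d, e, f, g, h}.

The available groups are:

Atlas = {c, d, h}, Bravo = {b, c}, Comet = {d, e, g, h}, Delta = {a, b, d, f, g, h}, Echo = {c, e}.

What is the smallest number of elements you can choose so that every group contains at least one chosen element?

The 2 elements {c, h} hit every group.
The groups Bravo, Comet are pairwise disjoint, so any hitting set needs a separate element for each — at least 2. Hence 2 is optimal.

2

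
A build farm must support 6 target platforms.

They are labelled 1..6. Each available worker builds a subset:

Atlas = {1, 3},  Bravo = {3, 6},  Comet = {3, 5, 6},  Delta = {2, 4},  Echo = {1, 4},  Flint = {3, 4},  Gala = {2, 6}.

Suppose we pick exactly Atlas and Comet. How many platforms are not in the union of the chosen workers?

Union of Atlas, Comet = {1, 3, 5, 6}.
Not covered: 2, 4 — 2 platforms.

2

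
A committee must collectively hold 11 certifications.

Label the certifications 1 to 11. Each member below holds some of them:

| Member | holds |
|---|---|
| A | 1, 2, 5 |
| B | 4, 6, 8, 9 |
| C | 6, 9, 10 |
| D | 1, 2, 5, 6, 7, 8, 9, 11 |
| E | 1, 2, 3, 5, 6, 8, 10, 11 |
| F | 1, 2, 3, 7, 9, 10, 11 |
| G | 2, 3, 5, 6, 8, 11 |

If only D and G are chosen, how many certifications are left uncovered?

2

Union of D, G = {1, 2, 3, 5, 6, 7, 8, 9, 11}.
Not covered: 4, 10 — 2 certifications.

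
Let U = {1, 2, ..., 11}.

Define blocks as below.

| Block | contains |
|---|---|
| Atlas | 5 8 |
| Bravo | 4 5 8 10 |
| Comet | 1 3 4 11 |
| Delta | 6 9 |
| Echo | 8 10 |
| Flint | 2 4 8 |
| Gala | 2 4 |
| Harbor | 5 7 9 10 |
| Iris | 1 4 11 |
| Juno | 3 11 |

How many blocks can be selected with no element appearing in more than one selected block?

Atlas, Delta, Gala, Juno are pairwise disjoint (Atlas={5,8}; Delta={6,9}; Gala={2,4}; Juno={3,11}).
Every remaining block overlaps one of these, and no 5 of the listed blocks are pairwise disjoint, so 4 is the maximum.

4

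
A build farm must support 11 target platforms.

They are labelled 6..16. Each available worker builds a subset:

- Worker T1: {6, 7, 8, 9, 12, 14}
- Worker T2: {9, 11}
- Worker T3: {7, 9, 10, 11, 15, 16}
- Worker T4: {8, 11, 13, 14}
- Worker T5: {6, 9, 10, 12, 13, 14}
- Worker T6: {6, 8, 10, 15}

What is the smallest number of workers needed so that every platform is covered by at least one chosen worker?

Take {T1, T3, T5}. Their union is {6, 7, 8, 9, 10, 11, 12, 13, 14, 15, 16}, which is all 11 platforms.
Only T3 contains 16, so T3 is forced; the remaining 5 platforms need at least 2 more workers (each remaining worker adds at most 4) — so at least 3 workers are needed, and 3 is optimal.

3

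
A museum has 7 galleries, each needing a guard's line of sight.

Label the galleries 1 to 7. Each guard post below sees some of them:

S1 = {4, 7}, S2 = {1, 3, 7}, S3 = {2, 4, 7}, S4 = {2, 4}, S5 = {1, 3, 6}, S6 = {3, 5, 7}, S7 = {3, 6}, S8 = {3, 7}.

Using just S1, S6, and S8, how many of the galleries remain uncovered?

Union of S1, S6, S8 = {3, 4, 5, 7}.
Not covered: 1, 2, 6 — 3 galleries.

3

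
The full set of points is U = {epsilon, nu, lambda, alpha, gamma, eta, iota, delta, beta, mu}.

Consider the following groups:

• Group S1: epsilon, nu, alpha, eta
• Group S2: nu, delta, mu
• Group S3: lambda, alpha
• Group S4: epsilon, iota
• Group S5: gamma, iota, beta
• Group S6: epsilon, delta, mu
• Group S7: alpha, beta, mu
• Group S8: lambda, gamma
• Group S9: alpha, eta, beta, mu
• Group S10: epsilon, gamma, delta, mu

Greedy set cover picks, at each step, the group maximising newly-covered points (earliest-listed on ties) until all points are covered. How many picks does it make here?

4

Greedy: pick S1 (covers 4 new) → pick S5 (covers 3 new) → pick S2 (covers 2 new) → pick S3 (covers 1 new). Total picks: 4.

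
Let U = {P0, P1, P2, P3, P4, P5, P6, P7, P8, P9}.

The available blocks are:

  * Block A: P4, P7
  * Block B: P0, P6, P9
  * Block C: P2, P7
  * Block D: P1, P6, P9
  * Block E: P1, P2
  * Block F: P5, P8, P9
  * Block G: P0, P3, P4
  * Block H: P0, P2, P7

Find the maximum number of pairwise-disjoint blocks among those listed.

3

C, D, G are pairwise disjoint (C={P2,P7}; D={P1,P6,P9}; G={P0,P3,P4}).
Every remaining block overlaps one of these, and no 4 of the listed blocks are pairwise disjoint, so 3 is the maximum.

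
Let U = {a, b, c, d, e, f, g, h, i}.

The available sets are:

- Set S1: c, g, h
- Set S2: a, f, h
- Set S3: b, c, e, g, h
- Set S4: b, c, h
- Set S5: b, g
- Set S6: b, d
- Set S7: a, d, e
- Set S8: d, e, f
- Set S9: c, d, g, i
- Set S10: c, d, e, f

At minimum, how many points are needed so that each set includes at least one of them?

3

The 3 points {b, d, h} hit every set.
No choice of 2 points meets every set, so 3 is the minimum.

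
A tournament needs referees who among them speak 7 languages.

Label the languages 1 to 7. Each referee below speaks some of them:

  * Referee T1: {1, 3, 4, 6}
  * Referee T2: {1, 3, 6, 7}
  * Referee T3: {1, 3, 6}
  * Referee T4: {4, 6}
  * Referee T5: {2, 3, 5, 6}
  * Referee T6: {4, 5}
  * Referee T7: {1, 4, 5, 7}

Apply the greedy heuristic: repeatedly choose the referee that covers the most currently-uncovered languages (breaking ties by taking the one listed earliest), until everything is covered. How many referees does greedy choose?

3

Greedy: pick T1 (covers 4 new) → pick T5 (covers 2 new) → pick T2 (covers 1 new). Total picks: 3.
(The true minimum cover uses only 2 referees, so greedy is not optimal here.)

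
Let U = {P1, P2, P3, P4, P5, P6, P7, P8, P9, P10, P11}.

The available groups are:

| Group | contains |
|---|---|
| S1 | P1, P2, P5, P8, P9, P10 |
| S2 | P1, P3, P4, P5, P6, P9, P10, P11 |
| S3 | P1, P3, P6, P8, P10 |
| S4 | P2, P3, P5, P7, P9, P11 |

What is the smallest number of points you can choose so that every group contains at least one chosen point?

H = {P1, P5} meets every group (each contains at least one member of H), and |H| = 2.
No single point lies in every group, so at least 2 are needed and 2 is optimal.

2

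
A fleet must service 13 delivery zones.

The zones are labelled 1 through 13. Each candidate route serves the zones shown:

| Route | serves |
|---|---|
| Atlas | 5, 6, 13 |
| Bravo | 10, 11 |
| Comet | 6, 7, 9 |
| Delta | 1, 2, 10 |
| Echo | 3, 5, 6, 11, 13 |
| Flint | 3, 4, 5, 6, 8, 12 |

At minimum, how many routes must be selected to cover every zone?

Comet and Delta and Echo and Flint together: Comet ∪ Delta ∪ Echo ∪ Flint = {1, 2, 3, 4, 5, 6, 7, 8, 9, 10, 11, 12, 13} — every zone is covered.
Only Flint contains 4, so Flint is forced; the remaining 7 zones need at least 3 more routes (each remaining route adds at most 3) — so at least 4 routes are needed, and 4 is optimal.

4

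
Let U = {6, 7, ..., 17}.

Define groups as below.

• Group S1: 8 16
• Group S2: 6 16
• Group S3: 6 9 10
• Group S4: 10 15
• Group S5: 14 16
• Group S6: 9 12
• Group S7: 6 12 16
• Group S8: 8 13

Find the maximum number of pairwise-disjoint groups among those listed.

S4, S5, S6, S8 are pairwise disjoint (S4={10,15}; S5={14,16}; S6={9,12}; S8={8,13}).
Every remaining group overlaps one of these, and no 5 of the listed groups are pairwise disjoint, so 4 is the maximum.

4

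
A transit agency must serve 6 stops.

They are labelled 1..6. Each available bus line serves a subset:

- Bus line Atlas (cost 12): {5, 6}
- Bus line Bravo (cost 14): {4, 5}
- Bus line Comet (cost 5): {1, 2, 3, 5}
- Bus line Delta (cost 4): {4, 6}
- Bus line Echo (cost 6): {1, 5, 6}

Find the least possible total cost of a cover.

9

Comet, Delta together cover every stop (Comet ∪ Delta = {1, 2, 3, 4, 5, 6}); total cost 5 + 4 = 9.
No covering selection has total cost below 9.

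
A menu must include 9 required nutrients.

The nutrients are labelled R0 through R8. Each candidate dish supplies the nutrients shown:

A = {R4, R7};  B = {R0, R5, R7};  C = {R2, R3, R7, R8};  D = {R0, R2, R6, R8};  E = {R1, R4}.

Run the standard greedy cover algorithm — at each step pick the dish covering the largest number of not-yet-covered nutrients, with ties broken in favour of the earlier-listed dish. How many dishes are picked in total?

Greedy: pick C (covers 4 new) → pick B (covers 2 new) → pick E (covers 2 new) → pick D (covers 1 new). Total picks: 4.

4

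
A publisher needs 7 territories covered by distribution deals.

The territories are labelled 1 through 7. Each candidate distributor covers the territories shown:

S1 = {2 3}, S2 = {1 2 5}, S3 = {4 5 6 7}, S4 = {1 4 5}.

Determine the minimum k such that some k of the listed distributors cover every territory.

S1 and S2 and S3 together: S1 ∪ S2 ∪ S3 = {1, 2, 3, 4, 5, 6, 7} — every territory is covered.
Only S1 contains 3, so S1 is forced; the remaining 5 territories need at least 2 more distributors (each remaining distributor adds at most 4) — so at least 3 distributors are needed, and 3 is optimal.

3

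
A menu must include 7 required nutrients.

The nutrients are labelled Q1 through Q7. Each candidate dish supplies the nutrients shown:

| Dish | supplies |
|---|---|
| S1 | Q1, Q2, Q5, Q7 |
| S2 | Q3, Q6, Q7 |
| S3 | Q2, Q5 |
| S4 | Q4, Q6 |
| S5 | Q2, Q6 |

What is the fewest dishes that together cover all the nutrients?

Take {S1, S2, S4}. Their union is {Q1, Q2, Q3, Q4, Q5, Q6, Q7}, which is all 7 nutrients.
Only S1 contains Q1, so S1 is forced; the remaining 3 nutrients need at least 2 more dishes (each remaining dish adds at most 2) — so at least 3 dishes are needed, and 3 is optimal.

3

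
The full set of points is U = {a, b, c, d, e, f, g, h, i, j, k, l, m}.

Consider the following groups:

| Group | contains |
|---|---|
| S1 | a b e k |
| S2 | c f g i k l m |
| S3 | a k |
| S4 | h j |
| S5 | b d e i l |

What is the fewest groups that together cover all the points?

4

S2 and S3 and S4 and S5 together: S2 ∪ S3 ∪ S4 ∪ S5 = {a, b, c, d, e, f, g, h, i, j, k, l, m} — every point is covered.
No 3 of the 5 groups cover everything (all 10 combinations miss at least one point), so 4 is optimal.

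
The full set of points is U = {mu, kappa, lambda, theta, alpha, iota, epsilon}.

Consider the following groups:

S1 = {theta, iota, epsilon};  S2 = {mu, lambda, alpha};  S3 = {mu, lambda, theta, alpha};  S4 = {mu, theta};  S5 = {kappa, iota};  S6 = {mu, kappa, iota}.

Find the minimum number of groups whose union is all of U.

Take {S1, S2, S5}. Their union is {mu, kappa, lambda, theta, alpha, iota, epsilon}, which is all 7 points.
Only S1 contains epsilon, so S1 is forced; the remaining 4 points need at least 2 more groups (each remaining group adds at most 3) — so at least 3 groups are needed, and 3 is optimal.

3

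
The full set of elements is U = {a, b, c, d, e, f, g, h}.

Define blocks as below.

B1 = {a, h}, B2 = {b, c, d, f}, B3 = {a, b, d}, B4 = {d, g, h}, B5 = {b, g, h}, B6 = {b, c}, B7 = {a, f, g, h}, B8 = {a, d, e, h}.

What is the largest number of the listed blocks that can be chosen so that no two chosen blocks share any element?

B4, B6 are pairwise disjoint (B4={d,g,h}; B6={b,c}).
Every remaining block overlaps one of these, and no 3 of the listed blocks are pairwise disjoint, so 2 is the maximum.

2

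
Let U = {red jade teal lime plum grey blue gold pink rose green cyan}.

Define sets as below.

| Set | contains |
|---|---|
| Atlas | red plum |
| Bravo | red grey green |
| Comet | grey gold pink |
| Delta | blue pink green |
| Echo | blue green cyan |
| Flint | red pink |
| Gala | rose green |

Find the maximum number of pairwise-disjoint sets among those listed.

Atlas, Comet, Gala are pairwise disjoint (Atlas={red,plum}; Comet={grey,gold,pink}; Gala={rose,green}).
Every remaining set overlaps one of these, and no 4 of the listed sets are pairwise disjoint, so 3 is the maximum.

3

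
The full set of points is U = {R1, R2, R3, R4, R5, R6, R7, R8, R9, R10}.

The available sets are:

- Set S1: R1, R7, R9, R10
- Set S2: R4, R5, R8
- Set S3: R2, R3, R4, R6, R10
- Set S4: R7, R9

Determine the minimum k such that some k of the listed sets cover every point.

S1 and S2 and S3 together: S1 ∪ S2 ∪ S3 = {R1, R2, R3, R4, R5, R6, R7, R8, R9, R10} — every point is covered.
Only S1 contains R1, so S1 is forced; the remaining 6 points need at least 2 more sets (each remaining set adds at most 4) — so at least 3 sets are needed, and 3 is optimal.

3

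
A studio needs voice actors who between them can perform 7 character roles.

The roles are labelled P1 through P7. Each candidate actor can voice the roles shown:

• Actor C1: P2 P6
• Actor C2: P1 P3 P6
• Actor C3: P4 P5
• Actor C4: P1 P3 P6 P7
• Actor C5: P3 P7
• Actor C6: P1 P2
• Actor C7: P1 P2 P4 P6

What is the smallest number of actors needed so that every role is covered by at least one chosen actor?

3

C1 and C3 and C4 together: C1 ∪ C3 ∪ C4 = {P1, P2, P3, P4, P5, P6, P7} — every role is covered.
Only C3 contains P5, so C3 is forced; the remaining 5 roles need at least 2 more actors (each remaining actor adds at most 4) — so at least 3 actors are needed, and 3 is optimal.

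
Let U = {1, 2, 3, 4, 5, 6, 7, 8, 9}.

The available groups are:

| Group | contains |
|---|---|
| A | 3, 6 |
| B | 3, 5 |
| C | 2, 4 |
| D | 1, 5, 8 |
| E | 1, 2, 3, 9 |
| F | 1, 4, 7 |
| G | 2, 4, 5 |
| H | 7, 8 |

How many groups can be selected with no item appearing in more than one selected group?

B, C, H are pairwise disjoint (B={3,5}; C={2,4}; H={7,8}).
Every remaining group overlaps one of these, and no 4 of the listed groups are pairwise disjoint, so 3 is the maximum.

3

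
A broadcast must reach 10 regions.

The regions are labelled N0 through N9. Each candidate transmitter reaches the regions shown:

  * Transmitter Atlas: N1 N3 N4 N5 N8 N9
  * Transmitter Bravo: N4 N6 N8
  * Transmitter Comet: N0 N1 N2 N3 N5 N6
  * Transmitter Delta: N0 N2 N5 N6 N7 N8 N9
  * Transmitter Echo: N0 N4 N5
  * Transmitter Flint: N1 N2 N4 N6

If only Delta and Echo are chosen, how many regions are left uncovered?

Union of Delta, Echo = {N0, N2, N4, N5, N6, N7, N8, N9}.
Not covered: N1, N3 — 2 regions.

2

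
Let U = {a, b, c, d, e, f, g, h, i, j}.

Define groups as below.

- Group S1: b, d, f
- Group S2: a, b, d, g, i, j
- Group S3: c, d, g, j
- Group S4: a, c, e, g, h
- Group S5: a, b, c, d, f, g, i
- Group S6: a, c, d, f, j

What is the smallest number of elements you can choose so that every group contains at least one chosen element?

2

T = {c, d} meets every group (each contains at least one member of T), and |T| = 2.
The groups S1, S4 are pairwise disjoint, so any hitting set needs a separate element for each — at least 2. Hence 2 is optimal.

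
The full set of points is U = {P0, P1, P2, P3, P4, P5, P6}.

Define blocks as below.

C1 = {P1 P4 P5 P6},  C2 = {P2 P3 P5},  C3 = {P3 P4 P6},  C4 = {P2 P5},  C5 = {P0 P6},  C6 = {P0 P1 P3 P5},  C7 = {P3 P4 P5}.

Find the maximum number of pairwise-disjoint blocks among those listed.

2

C5, C7 are pairwise disjoint (C5={P0,P6}; C7={P3,P4,P5}).
Every remaining block overlaps one of these, and no 3 of the listed blocks are pairwise disjoint, so 2 is the maximum.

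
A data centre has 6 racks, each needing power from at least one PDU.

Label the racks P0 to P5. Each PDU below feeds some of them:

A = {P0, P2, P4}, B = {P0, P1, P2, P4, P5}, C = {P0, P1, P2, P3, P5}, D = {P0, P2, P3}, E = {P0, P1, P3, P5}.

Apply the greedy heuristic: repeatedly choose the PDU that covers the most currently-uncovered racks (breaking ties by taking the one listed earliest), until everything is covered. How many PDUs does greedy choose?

2

Greedy: pick B (covers 5 new) → pick C (covers 1 new). Total picks: 2.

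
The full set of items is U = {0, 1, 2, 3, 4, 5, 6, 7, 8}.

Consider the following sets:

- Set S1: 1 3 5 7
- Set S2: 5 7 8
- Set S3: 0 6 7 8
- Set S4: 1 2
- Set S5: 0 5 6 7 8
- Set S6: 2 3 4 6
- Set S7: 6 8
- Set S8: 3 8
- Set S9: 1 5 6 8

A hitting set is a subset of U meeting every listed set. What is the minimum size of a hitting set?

3

The 3 items {2, 3, 8} hit every set.
No choice of 2 items meets every set, so 3 is the minimum.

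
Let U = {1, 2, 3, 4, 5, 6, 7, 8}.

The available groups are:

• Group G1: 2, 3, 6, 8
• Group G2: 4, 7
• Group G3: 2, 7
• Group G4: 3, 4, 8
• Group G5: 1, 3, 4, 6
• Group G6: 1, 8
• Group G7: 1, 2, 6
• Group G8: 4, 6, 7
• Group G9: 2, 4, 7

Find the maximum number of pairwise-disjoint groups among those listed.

2

G1, G2 are pairwise disjoint (G1={2,3,6,8}; G2={4,7}).
Every remaining group overlaps one of these, and no 3 of the listed groups are pairwise disjoint, so 2 is the maximum.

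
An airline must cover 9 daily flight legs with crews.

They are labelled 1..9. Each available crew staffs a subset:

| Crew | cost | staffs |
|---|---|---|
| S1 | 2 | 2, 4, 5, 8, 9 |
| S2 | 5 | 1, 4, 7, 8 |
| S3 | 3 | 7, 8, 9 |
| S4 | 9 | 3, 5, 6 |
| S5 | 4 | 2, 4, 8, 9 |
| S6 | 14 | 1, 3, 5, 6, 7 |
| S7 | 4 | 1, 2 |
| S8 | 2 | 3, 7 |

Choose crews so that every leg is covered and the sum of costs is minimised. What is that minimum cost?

16

S1, S6 together cover every leg (S1 ∪ S6 = {1, 2, 3, 4, 5, 6, 7, 8, 9}); total cost 2 + 14 = 16.
The greedy pick S1, S8, S7, S4 costs 17; no covering selection beats 16.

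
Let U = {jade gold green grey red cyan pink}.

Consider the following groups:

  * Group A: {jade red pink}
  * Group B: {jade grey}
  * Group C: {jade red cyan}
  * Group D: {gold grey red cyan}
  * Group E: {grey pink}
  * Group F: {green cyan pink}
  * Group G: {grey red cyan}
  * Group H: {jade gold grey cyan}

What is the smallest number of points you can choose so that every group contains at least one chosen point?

3

T = {grey, red, cyan} meets every group (each contains at least one member of T), and |T| = 3.
No choice of 2 points meets every group, so 3 is the minimum.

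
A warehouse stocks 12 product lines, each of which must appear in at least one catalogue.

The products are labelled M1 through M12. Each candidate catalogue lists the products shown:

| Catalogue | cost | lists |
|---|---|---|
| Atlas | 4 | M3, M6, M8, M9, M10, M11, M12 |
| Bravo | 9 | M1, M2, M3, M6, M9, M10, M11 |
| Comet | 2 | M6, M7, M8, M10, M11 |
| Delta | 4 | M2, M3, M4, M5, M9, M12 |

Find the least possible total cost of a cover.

15

Bravo, Comet, Delta together cover every product (Bravo ∪ Comet ∪ Delta = {M1, M2, M3, M4, M5, M6, M7, M8, M9, M10, M11, M12}); total cost 9 + 2 + 4 = 15.
No covering selection has total cost below 15.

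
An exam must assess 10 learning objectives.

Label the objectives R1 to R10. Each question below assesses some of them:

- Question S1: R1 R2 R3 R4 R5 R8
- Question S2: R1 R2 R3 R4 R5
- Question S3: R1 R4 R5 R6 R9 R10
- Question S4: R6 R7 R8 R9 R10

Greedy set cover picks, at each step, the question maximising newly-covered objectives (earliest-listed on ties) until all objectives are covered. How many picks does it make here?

Greedy: pick S1 (covers 6 new) → pick S4 (covers 4 new). Total picks: 2.

2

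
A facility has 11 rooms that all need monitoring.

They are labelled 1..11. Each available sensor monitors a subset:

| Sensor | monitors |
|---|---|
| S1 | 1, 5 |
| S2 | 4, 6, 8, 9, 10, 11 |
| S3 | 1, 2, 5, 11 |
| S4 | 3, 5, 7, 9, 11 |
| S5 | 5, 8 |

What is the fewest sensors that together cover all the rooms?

3

Take {S2, S3, S4}. Their union is {1, 2, 3, 4, 5, 6, 7, 8, 9, 10, 11}, which is all 11 rooms.
Only S3 contains 2, so S3 is forced; the remaining 7 rooms need at least 2 more sensors (each remaining sensor adds at most 5) — so at least 3 sensors are needed, and 3 is optimal.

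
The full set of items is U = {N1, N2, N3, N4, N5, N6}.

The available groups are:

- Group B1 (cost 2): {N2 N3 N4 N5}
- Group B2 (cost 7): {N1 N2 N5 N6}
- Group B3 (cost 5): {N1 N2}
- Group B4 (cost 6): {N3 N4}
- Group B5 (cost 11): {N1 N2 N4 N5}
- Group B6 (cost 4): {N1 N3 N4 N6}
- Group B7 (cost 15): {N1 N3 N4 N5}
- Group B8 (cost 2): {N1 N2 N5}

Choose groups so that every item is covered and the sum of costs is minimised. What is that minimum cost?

B1, B6 together cover every item (B1 ∪ B6 = {N1, N2, N3, N4, N5, N6}); total cost 2 + 4 = 6.
No covering selection has total cost below 6.

6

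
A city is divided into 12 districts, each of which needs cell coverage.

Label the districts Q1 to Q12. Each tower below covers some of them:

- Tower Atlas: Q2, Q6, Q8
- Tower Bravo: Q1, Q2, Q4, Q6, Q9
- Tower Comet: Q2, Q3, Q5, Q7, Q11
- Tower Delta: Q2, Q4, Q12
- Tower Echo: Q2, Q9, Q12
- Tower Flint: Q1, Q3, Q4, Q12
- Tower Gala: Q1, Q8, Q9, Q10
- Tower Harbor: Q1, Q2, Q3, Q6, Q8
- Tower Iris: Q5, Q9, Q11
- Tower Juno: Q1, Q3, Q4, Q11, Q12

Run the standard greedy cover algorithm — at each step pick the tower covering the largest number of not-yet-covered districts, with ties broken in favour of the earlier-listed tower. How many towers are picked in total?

Greedy: pick Bravo (covers 5 new) → pick Comet (covers 4 new) → pick Gala (covers 2 new) → pick Delta (covers 1 new). Total picks: 4.

4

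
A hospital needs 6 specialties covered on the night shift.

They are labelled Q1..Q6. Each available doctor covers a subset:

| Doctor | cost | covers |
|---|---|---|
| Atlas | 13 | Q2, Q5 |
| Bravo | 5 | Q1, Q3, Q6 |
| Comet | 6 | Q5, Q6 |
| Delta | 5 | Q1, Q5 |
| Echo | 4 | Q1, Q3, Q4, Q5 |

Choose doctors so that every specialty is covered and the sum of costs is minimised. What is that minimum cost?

Atlas, Bravo, Echo together cover every specialty (Atlas ∪ Bravo ∪ Echo = {Q1, Q2, Q3, Q4, Q5, Q6}); total cost 13 + 5 + 4 = 22.
No covering selection has total cost below 22.

22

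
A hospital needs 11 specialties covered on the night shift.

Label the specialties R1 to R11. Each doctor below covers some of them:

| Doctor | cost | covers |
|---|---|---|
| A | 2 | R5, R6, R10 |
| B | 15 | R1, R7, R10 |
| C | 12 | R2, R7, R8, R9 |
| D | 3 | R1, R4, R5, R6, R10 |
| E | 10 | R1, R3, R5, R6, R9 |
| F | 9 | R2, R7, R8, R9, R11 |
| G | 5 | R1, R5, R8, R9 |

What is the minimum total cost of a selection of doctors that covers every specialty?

D, E, F together cover every specialty (D ∪ E ∪ F = {R1, R2, R3, R4, R5, R6, R7, R8, R9, R10, R11}); total cost 3 + 10 + 9 = 22.
No covering selection has total cost below 22.

22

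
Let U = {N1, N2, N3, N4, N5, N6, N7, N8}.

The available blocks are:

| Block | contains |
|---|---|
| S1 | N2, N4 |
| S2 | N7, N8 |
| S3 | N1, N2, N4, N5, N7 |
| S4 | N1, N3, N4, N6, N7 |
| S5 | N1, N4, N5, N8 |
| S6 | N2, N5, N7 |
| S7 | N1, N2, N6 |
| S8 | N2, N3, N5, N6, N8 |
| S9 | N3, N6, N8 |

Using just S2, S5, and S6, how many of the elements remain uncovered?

2

Union of S2, S5, S6 = {N1, N2, N4, N5, N7, N8}.
Not covered: N3, N6 — 2 elements.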